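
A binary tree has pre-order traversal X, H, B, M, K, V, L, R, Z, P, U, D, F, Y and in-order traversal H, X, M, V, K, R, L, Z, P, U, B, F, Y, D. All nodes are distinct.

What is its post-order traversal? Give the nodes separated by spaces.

H V R U P Z L K M Y F D B X

The first element of pre-order is the root; it splits in-order into left and right subtrees.
Root X: left subtree has 1 node {H}, right has 12 {M, V, K, R, L, Z, P, U, B, F, Y, D}.
  Root B: left subtree has 8 nodes {M, V, K, R, L, Z, P, U}, right has 3 {F, Y, D}.
    Root M: left subtree has 0 nodes { }, right has 7 {V, K, R, L, Z, P, U}.
      Root K: left subtree has 1 node {V}, right has 5 {R, L, Z, P, U}.
        Root L: left subtree has 1 node {R}, right has 3 {Z, P, U}.
          Root Z: left subtree has 0 nodes { }, right has 2 {P, U}.
            Root P: left subtree has 0 nodes { }, right has 1 {U}.
    Root D: left subtree has 2 nodes {F, Y}, right has 0 { }.
      Root F: left subtree has 0 nodes { }, right has 1 {Y}.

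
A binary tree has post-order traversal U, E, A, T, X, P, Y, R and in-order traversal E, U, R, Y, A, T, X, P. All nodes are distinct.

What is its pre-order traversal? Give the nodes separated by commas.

R, E, U, Y, P, X, T, A

The last element of post-order is the root; it splits in-order into left and right subtrees.
Root R: left subtree has 2 nodes {E, U}, right has 5 {Y, A, T, X, P}.
  Root E: left subtree has 0 nodes { }, right has 1 {U}.
  Root Y: left subtree has 0 nodes { }, right has 4 {A, T, X, P}.
    Root P: left subtree has 3 nodes {A, T, X}, right has 0 { }.
      Root X: left subtree has 2 nodes {A, T}, right has 0 { }.
        Root T: left subtree has 1 node {A}, right has 0 { }.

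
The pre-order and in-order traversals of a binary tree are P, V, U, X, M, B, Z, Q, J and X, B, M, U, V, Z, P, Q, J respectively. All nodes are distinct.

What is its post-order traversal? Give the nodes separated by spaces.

B M X U Z V J Q P

The first element of pre-order is the root; it splits in-order into left and right subtrees.
Root P: left subtree has 6 nodes {X, B, M, U, V, Z}, right has 2 {Q, J}.
  Root V: left subtree has 4 nodes {X, B, M, U}, right has 1 {Z}.
    Root U: left subtree has 3 nodes {X, B, M}, right has 0 { }.
      Root X: left subtree has 0 nodes { }, right has 2 {B, M}.
        Root M: left subtree has 1 node {B}, right has 0 { }.
  Root Q: left subtree has 0 nodes { }, right has 1 {J}.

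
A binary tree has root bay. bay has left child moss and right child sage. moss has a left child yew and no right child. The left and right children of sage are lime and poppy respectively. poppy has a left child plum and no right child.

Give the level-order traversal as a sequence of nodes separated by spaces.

Level-order visits nodes level by level from the root, left to right within each level.
Level 0: bay
Level 1: moss, sage
Level 2: yew, lime, poppy
Level 3: plum

bay moss sage yew lime poppy plum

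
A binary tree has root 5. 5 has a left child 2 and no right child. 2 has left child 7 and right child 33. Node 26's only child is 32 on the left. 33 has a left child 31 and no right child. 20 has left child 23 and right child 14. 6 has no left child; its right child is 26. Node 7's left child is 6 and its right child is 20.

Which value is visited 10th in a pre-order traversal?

Pre-order visits the node, then its left subtree, then its right subtree.
Visit 5.
At 5: go left to 2.
  Visit 2.
  At 2: go left to 7.
    Visit 7.
    At 7: go left to 6.
      Visit 6.
      At 6: no left child.
      At 6: go right to 26.
        Visit 26.
        At 26: go left to 32.
          32 is a leaf — visit 32.
        At 26: no right child.
    At 7: go right to 20.
      Visit 20.
      At 20: go left to 23.
        23 is a leaf — visit 23.
      At 20: go right to 14.
        14 is a leaf — visit 14.
  At 2: go right to 33.
    Visit 33.
    At 33: go left to 31.
      31 is a leaf — visit 31.
    At 33: no right child.
At 5: no right child.
Full pre-order sequence: 5, 2, 7, 6, 26, 32, 20, 23, 14, 33, 31.

33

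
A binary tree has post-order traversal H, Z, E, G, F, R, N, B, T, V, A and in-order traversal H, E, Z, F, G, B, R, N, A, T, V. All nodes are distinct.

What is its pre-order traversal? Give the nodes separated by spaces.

A B F E H Z G N R V T

The last element of post-order is the root; it splits in-order into left and right subtrees.
Root A: left subtree has 8 nodes {H, E, Z, F, G, B, R, N}, right has 2 {T, V}.
  Root B: left subtree has 5 nodes {H, E, Z, F, G}, right has 2 {R, N}.
    Root F: left subtree has 3 nodes {H, E, Z}, right has 1 {G}.
      Root E: left subtree has 1 node {H}, right has 1 {Z}.
    Root N: left subtree has 1 node {R}, right has 0 { }.
  Root V: left subtree has 1 node {T}, right has 0 { }.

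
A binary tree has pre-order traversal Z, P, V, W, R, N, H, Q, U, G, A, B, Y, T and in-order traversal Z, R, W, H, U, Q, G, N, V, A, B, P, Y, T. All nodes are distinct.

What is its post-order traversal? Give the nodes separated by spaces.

The first element of pre-order is the root; it splits in-order into left and right subtrees.
Root Z: left subtree has 0 nodes { }, right has 13 {R, W, H, U, Q, G, N, V, A, B, P, Y, T}.
  Root P: left subtree has 10 nodes {R, W, H, U, Q, G, N, V, A, B}, right has 2 {Y, T}.
    Root V: left subtree has 7 nodes {R, W, H, U, Q, G, N}, right has 2 {A, B}.
      Root W: left subtree has 1 node {R}, right has 5 {H, U, Q, G, N}.
        Root N: left subtree has 4 nodes {H, U, Q, G}, right has 0 { }.
          Root H: left subtree has 0 nodes { }, right has 3 {U, Q, G}.
            Root Q: left subtree has 1 node {U}, right has 1 {G}.
      Root A: left subtree has 0 nodes { }, right has 1 {B}.
    Root Y: left subtree has 0 nodes { }, right has 1 {T}.

R U G Q H N W B A V T Y P Z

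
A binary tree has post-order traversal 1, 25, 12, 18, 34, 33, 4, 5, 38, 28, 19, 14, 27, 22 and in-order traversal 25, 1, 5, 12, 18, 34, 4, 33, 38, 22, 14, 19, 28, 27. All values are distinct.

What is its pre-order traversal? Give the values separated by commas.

The last element of post-order is the root; it splits in-order into left and right subtrees.
Root 22: left subtree has 9 nodes {25, 1, 5, 12, 18, 34, 4, 33, 38}, right has 4 {14, 19, 28, 27}.
  Root 38: left subtree has 8 nodes {25, 1, 5, 12, 18, 34, 4, 33}, right has 0 { }.
    Root 5: left subtree has 2 nodes {25, 1}, right has 5 {12, 18, 34, 4, 33}.
      Root 25: left subtree has 0 nodes { }, right has 1 {1}.
      Root 4: left subtree has 3 nodes {12, 18, 34}, right has 1 {33}.
        Root 34: left subtree has 2 nodes {12, 18}, right has 0 { }.
          Root 18: left subtree has 1 node {12}, right has 0 { }.
  Root 27: left subtree has 3 nodes {14, 19, 28}, right has 0 { }.
    Root 14: left subtree has 0 nodes { }, right has 2 {19, 28}.
      Root 19: left subtree has 0 nodes { }, right has 1 {28}.

22, 38, 5, 25, 1, 4, 34, 18, 12, 33, 27, 14, 19, 28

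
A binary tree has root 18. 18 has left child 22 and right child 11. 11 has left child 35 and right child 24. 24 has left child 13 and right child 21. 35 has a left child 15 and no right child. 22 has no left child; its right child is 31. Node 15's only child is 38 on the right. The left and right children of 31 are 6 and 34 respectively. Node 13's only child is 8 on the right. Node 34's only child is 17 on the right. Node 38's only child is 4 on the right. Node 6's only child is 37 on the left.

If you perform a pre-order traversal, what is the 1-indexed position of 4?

Pre-order visits the node, then its left subtree, then its right subtree.
Visit 18.
At 18: go left to 22.
  Visit 22.
  At 22: no left child.
  At 22: go right to 31.
    Visit 31.
    At 31: go left to 6.
      Visit 6.
      At 6: go left to 37.
        37 is a leaf — visit 37.
      At 6: no right child.
    At 31: go right to 34.
      Visit 34.
      At 34: no left child.
      At 34: go right to 17.
        17 is a leaf — visit 17.
At 18: go right to 11.
  Visit 11.
  At 11: go left to 35.
    Visit 35.
    At 35: go left to 15.
      Visit 15.
      At 15: no left child.
      At 15: go right to 38.
        Visit 38.
        At 38: no left child.
        At 38: go right to 4.
          4 is a leaf — visit 4.
    At 35: no right child.
  At 11: go right to 24.
    Visit 24.
    At 24: go left to 13.
      Visit 13.
      At 13: no left child.
      At 13: go right to 8.
        8 is a leaf — visit 8.
    At 24: go right to 21.
      21 is a leaf — visit 21.
Full pre-order sequence: 18, 22, 31, 6, 37, 34, 17, 11, 35, 15, 38, 4, 24, 13, 8, 21.

12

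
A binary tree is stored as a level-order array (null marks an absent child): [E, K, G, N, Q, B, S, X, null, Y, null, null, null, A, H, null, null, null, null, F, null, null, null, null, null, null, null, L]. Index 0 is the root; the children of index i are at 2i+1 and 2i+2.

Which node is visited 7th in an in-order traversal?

E

In-order visits the left subtree, then the node, then the right subtree.
At E: go left to K.
  At K: go left to N.
    At N: go left to X.
      X is a leaf — visit X.
    Visit N.
    At N: no right child.
  Visit K.
  At K: go right to Q.
    At Q: go left to Y.
      At Y: go left to F.
        F is a leaf — visit F.
      Visit Y.
      At Y: no right child.
    Visit Q.
    At Q: no right child.
Visit E.
At E: go right to G.
  At G: go left to B.
    B is a leaf — visit B.
  Visit G.
  At G: go right to S.
    At S: go left to A.
      At A: go left to L.
        L is a leaf — visit L.
      Visit A.
      At A: no right child.
    Visit S.
    At S: go right to H.
      H is a leaf — visit H.
Full in-order sequence: X, N, K, F, Y, Q, E, B, G, L, A, S, H.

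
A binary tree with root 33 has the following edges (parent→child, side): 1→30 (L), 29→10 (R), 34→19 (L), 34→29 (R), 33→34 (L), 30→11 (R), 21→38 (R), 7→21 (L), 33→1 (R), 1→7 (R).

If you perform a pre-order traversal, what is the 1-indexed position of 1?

6

Pre-order visits the node, then its left subtree, then its right subtree.
Visit 33.
At 33: go left to 34.
  Visit 34.
  At 34: go left to 19.
    19 is a leaf — visit 19.
  At 34: go right to 29.
    Visit 29.
    At 29: no left child.
    At 29: go right to 10.
      10 is a leaf — visit 10.
At 33: go right to 1.
  Visit 1.
  At 1: go left to 30.
    Visit 30.
    At 30: no left child.
    At 30: go right to 11.
      11 is a leaf — visit 11.
  At 1: go right to 7.
    Visit 7.
    At 7: go left to 21.
      Visit 21.
      At 21: no left child.
      At 21: go right to 38.
        38 is a leaf — visit 38.
    At 7: no right child.
Full pre-order sequence: 33, 34, 19, 29, 10, 1, 30, 11, 7, 21, 38.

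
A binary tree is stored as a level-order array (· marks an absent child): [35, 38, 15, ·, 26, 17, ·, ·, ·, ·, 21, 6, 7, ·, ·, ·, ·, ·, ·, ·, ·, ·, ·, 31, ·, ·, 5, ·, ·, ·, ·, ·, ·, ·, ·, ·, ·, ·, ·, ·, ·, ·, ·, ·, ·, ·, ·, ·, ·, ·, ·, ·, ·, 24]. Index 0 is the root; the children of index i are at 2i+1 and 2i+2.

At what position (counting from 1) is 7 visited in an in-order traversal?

8

In-order visits the left subtree, then the node, then the right subtree.
At 35: go left to 38.
  At 38: no left child.
  Visit 38.
  At 38: go right to 26.
    At 26: no left child.
    Visit 26.
    At 26: go right to 21.
      21 is a leaf — visit 21.
Visit 35.
At 35: go right to 15.
  At 15: go left to 17.
    At 17: go left to 6.
      At 6: go left to 31.
        31 is a leaf — visit 31.
      Visit 6.
      At 6: no right child.
    Visit 17.
    At 17: go right to 7.
      At 7: no left child.
      Visit 7.
      At 7: go right to 5.
        At 5: go left to 24.
          24 is a leaf — visit 24.
        Visit 5.
        At 5: no right child.
  Visit 15.
  At 15: no right child.
Full in-order sequence: 38, 26, 21, 35, 31, 6, 17, 7, 24, 5, 15.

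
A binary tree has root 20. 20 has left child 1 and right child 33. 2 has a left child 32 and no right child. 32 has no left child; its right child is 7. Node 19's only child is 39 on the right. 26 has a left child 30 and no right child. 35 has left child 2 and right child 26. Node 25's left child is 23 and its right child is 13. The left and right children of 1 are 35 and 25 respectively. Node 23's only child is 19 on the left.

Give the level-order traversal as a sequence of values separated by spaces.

Level-order visits nodes level by level from the root, left to right within each level.
Level 0: 20
Level 1: 1, 33
Level 2: 35, 25
Level 3: 2, 26, 23, 13
Level 4: 32, 30, 19
Level 5: 7, 39

20 1 33 35 25 2 26 23 13 32 30 19 7 39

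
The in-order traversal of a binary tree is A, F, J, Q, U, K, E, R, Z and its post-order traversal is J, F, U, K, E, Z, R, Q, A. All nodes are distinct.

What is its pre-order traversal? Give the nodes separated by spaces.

A Q F J R E K U Z

The last element of post-order is the root; it splits in-order into left and right subtrees.
Root A: left subtree has 0 nodes { }, right has 8 {F, J, Q, U, K, E, R, Z}.
  Root Q: left subtree has 2 nodes {F, J}, right has 5 {U, K, E, R, Z}.
    Root F: left subtree has 0 nodes { }, right has 1 {J}.
    Root R: left subtree has 3 nodes {U, K, E}, right has 1 {Z}.
      Root E: left subtree has 2 nodes {U, K}, right has 0 { }.
        Root K: left subtree has 1 node {U}, right has 0 { }.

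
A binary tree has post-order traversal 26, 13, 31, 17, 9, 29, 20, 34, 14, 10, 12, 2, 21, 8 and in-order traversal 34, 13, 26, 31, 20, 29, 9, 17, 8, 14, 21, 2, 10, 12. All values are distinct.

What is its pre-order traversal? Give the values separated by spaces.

The last element of post-order is the root; it splits in-order into left and right subtrees.
Root 8: left subtree has 8 nodes {34, 13, 26, 31, 20, 29, 9, 17}, right has 5 {14, 21, 2, 10, 12}.
  Root 34: left subtree has 0 nodes { }, right has 7 {13, 26, 31, 20, 29, 9, 17}.
    Root 20: left subtree has 3 nodes {13, 26, 31}, right has 3 {29, 9, 17}.
      Root 31: left subtree has 2 nodes {13, 26}, right has 0 { }.
        Root 13: left subtree has 0 nodes { }, right has 1 {26}.
      Root 29: left subtree has 0 nodes { }, right has 2 {9, 17}.
        Root 9: left subtree has 0 nodes { }, right has 1 {17}.
  Root 21: left subtree has 1 node {14}, right has 3 {2, 10, 12}.
    Root 2: left subtree has 0 nodes { }, right has 2 {10, 12}.
      Root 12: left subtree has 1 node {10}, right has 0 { }.

8 34 20 31 13 26 29 9 17 21 14 2 12 10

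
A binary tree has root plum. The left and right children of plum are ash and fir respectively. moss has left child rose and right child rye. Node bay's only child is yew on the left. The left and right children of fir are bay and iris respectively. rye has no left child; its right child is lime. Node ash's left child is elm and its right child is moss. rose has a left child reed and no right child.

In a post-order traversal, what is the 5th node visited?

rye

Post-order visits the left subtree, then the right subtree, then the node.
At plum: go left to ash.
  At ash: go left to elm.
    elm is a leaf — visit elm.
  At ash: go right to moss.
    At moss: go left to rose.
      At rose: go left to reed.
        reed is a leaf — visit reed.
      At rose: no right child.
      Visit rose.
    At moss: go right to rye.
      At rye: no left child.
      At rye: go right to lime.
        lime is a leaf — visit lime.
      Visit rye.
    Visit moss.
  Visit ash.
At plum: go right to fir.
  At fir: go left to bay.
    At bay: go left to yew.
      yew is a leaf — visit yew.
    At bay: no right child.
    Visit bay.
  At fir: go right to iris.
    iris is a leaf — visit iris.
  Visit fir.
Visit plum.
Full post-order sequence: elm, reed, rose, lime, rye, moss, ash, yew, bay, iris, fir, plum.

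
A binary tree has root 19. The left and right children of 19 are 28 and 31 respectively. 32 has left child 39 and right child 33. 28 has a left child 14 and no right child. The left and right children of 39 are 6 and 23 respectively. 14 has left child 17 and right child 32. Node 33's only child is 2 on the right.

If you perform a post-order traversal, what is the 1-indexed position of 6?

Post-order visits the left subtree, then the right subtree, then the node.
At 19: go left to 28.
  At 28: go left to 14.
    At 14: go left to 17.
      17 is a leaf — visit 17.
    At 14: go right to 32.
      At 32: go left to 39.
        At 39: go left to 6.
          6 is a leaf — visit 6.
        At 39: go right to 23.
          23 is a leaf — visit 23.
        Visit 39.
      At 32: go right to 33.
        At 33: no left child.
        At 33: go right to 2.
          2 is a leaf — visit 2.
        Visit 33.
      Visit 32.
    Visit 14.
  At 28: no right child.
  Visit 28.
At 19: go right to 31.
  31 is a leaf — visit 31.
Visit 19.
Full post-order sequence: 17, 6, 23, 39, 2, 33, 32, 14, 28, 31, 19.

2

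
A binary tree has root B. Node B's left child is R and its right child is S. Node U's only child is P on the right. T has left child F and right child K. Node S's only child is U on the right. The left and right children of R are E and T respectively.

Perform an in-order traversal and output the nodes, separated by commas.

In-order visits the left subtree, then the node, then the right subtree.
At B: go left to R.
  At R: go left to E.
    E is a leaf — visit E.
  Visit R.
  At R: go right to T.
    At T: go left to F.
      F is a leaf — visit F.
    Visit T.
    At T: go right to K.
      K is a leaf — visit K.
Visit B.
At B: go right to S.
  At S: no left child.
  Visit S.
  At S: go right to U.
    At U: no left child.
    Visit U.
    At U: go right to P.
      P is a leaf — visit P.

E, R, F, T, K, B, S, U, P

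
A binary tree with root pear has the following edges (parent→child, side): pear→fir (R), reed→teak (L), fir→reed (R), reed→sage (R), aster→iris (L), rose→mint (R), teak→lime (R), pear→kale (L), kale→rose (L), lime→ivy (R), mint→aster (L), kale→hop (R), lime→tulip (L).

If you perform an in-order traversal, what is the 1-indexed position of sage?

In-order visits the left subtree, then the node, then the right subtree.
At pear: go left to kale.
  At kale: go left to rose.
    At rose: no left child.
    Visit rose.
    At rose: go right to mint.
      At mint: go left to aster.
        At aster: go left to iris.
          iris is a leaf — visit iris.
        Visit aster.
        At aster: no right child.
      Visit mint.
      At mint: no right child.
  Visit kale.
  At kale: go right to hop.
    hop is a leaf — visit hop.
Visit pear.
At pear: go right to fir.
  At fir: no left child.
  Visit fir.
  At fir: go right to reed.
    At reed: go left to teak.
      At teak: no left child.
      Visit teak.
      At teak: go right to lime.
        At lime: go left to tulip.
          tulip is a leaf — visit tulip.
        Visit lime.
        At lime: go right to ivy.
          ivy is a leaf — visit ivy.
    Visit reed.
    At reed: go right to sage.
      sage is a leaf — visit sage.
Full in-order sequence: rose, iris, aster, mint, kale, hop, pear, fir, teak, tulip, lime, ivy, reed, sage.

14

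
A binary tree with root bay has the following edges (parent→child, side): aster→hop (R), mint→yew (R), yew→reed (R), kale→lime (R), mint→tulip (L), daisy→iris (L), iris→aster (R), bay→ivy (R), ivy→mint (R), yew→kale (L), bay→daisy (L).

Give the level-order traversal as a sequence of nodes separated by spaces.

bay daisy ivy iris mint aster tulip yew hop kale reed lime

Level-order visits nodes level by level from the root, left to right within each level.
Level 0: bay
Level 1: daisy, ivy
Level 2: iris, mint
Level 3: aster, tulip, yew
Level 4: hop, kale, reed
Level 5: lime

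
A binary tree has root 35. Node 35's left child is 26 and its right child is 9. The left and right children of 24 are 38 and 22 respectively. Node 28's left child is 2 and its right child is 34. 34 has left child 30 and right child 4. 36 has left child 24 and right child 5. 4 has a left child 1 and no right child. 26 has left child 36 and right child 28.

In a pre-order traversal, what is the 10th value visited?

34

Pre-order visits the node, then its left subtree, then its right subtree.
Visit 35.
At 35: go left to 26.
  Visit 26.
  At 26: go left to 36.
    Visit 36.
    At 36: go left to 24.
      Visit 24.
      At 24: go left to 38.
        38 is a leaf — visit 38.
      At 24: go right to 22.
        22 is a leaf — visit 22.
    At 36: go right to 5.
      5 is a leaf — visit 5.
  At 26: go right to 28.
    Visit 28.
    At 28: go left to 2.
      2 is a leaf — visit 2.
    At 28: go right to 34.
      Visit 34.
      At 34: go left to 30.
        30 is a leaf — visit 30.
      At 34: go right to 4.
        Visit 4.
        At 4: go left to 1.
          1 is a leaf — visit 1.
        At 4: no right child.
At 35: go right to 9.
  9 is a leaf — visit 9.
Full pre-order sequence: 35, 26, 36, 24, 38, 22, 5, 28, 2, 34, 30, 4, 1, 9.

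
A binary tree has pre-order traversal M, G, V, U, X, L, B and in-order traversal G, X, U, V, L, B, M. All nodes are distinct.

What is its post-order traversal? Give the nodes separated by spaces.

X U B L V G M

The first element of pre-order is the root; it splits in-order into left and right subtrees.
Root M: left subtree has 6 nodes {G, X, U, V, L, B}, right has 0 { }.
  Root G: left subtree has 0 nodes { }, right has 5 {X, U, V, L, B}.
    Root V: left subtree has 2 nodes {X, U}, right has 2 {L, B}.
      Root U: left subtree has 1 node {X}, right has 0 { }.
      Root L: left subtree has 0 nodes { }, right has 1 {B}.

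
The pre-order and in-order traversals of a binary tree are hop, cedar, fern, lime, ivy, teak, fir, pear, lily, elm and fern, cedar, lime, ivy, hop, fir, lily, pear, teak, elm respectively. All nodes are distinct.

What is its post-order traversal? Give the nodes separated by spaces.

The first element of pre-order is the root; it splits in-order into left and right subtrees.
Root hop: left subtree has 4 nodes {fern, cedar, lime, ivy}, right has 5 {fir, lily, pear, teak, elm}.
  Root cedar: left subtree has 1 node {fern}, right has 2 {lime, ivy}.
    Root lime: left subtree has 0 nodes { }, right has 1 {ivy}.
  Root teak: left subtree has 3 nodes {fir, lily, pear}, right has 1 {elm}.
    Root fir: left subtree has 0 nodes { }, right has 2 {lily, pear}.
      Root pear: left subtree has 1 node {lily}, right has 0 { }.

fern ivy lime cedar lily pear fir elm teak hop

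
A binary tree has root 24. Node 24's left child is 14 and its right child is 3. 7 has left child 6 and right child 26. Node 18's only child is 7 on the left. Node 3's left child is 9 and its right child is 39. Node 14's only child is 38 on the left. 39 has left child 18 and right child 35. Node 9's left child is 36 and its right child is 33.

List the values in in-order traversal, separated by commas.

38, 14, 24, 36, 9, 33, 3, 6, 7, 26, 18, 39, 35

In-order visits the left subtree, then the node, then the right subtree.
At 24: go left to 14.
  At 14: go left to 38.
    38 is a leaf — visit 38.
  Visit 14.
  At 14: no right child.
Visit 24.
At 24: go right to 3.
  At 3: go left to 9.
    At 9: go left to 36.
      36 is a leaf — visit 36.
    Visit 9.
    At 9: go right to 33.
      33 is a leaf — visit 33.
  Visit 3.
  At 3: go right to 39.
    At 39: go left to 18.
      At 18: go left to 7.
        At 7: go left to 6.
          6 is a leaf — visit 6.
        Visit 7.
        At 7: go right to 26.
          26 is a leaf — visit 26.
      Visit 18.
      At 18: no right child.
    Visit 39.
    At 39: go right to 35.
      35 is a leaf — visit 35.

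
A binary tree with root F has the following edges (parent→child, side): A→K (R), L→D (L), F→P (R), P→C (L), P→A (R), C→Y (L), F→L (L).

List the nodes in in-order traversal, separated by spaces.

D L F Y C P A K

In-order visits the left subtree, then the node, then the right subtree.
At F: go left to L.
  At L: go left to D.
    D is a leaf — visit D.
  Visit L.
  At L: no right child.
Visit F.
At F: go right to P.
  At P: go left to C.
    At C: go left to Y.
      Y is a leaf — visit Y.
    Visit C.
    At C: no right child.
  Visit P.
  At P: go right to A.
    At A: no left child.
    Visit A.
    At A: go right to K.
      K is a leaf — visit K.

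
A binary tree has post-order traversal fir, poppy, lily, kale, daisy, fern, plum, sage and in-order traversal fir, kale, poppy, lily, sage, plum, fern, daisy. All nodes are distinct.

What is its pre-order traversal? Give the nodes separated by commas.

sage, kale, fir, lily, poppy, plum, fern, daisy

The last element of post-order is the root; it splits in-order into left and right subtrees.
Root sage: left subtree has 4 nodes {fir, kale, poppy, lily}, right has 3 {plum, fern, daisy}.
  Root kale: left subtree has 1 node {fir}, right has 2 {poppy, lily}.
    Root lily: left subtree has 1 node {poppy}, right has 0 { }.
  Root plum: left subtree has 0 nodes { }, right has 2 {fern, daisy}.
    Root fern: left subtree has 0 nodes { }, right has 1 {daisy}.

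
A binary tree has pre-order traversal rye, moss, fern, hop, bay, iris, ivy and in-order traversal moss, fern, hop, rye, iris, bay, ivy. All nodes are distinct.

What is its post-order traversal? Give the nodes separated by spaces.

hop fern moss iris ivy bay rye

The first element of pre-order is the root; it splits in-order into left and right subtrees.
Root rye: left subtree has 3 nodes {moss, fern, hop}, right has 3 {iris, bay, ivy}.
  Root moss: left subtree has 0 nodes { }, right has 2 {fern, hop}.
    Root fern: left subtree has 0 nodes { }, right has 1 {hop}.
  Root bay: left subtree has 1 node {iris}, right has 1 {ivy}.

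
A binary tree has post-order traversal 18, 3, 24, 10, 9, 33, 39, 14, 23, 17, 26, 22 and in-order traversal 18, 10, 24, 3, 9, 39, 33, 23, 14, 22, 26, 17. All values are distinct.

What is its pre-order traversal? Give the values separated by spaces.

22 23 39 9 10 18 24 3 33 14 26 17

The last element of post-order is the root; it splits in-order into left and right subtrees.
Root 22: left subtree has 9 nodes {18, 10, 24, 3, 9, 39, 33, 23, 14}, right has 2 {26, 17}.
  Root 23: left subtree has 7 nodes {18, 10, 24, 3, 9, 39, 33}, right has 1 {14}.
    Root 39: left subtree has 5 nodes {18, 10, 24, 3, 9}, right has 1 {33}.
      Root 9: left subtree has 4 nodes {18, 10, 24, 3}, right has 0 { }.
        Root 10: left subtree has 1 node {18}, right has 2 {24, 3}.
          Root 24: left subtree has 0 nodes { }, right has 1 {3}.
  Root 26: left subtree has 0 nodes { }, right has 1 {17}.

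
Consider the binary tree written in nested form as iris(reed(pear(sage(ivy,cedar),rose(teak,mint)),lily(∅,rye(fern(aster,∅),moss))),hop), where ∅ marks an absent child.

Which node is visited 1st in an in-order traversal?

ivy

In-order visits the left subtree, then the node, then the right subtree.
At iris: go left to reed.
  At reed: go left to pear.
    At pear: go left to sage.
      At sage: go left to ivy.
        ivy is a leaf — visit ivy.
      Visit sage.
      At sage: go right to cedar.
        cedar is a leaf — visit cedar.
    Visit pear.
    At pear: go right to rose.
      At rose: go left to teak.
        teak is a leaf — visit teak.
      Visit rose.
      At rose: go right to mint.
        mint is a leaf — visit mint.
  Visit reed.
  At reed: go right to lily.
    At lily: no left child.
    Visit lily.
    At lily: go right to rye.
      At rye: go left to fern.
        At fern: go left to aster.
          aster is a leaf — visit aster.
        Visit fern.
        At fern: no right child.
      Visit rye.
      At rye: go right to moss.
        moss is a leaf — visit moss.
Visit iris.
At iris: go right to hop.
  hop is a leaf — visit hop.
Full in-order sequence: ivy, sage, cedar, pear, teak, rose, mint, reed, lily, aster, fern, rye, moss, iris, hop.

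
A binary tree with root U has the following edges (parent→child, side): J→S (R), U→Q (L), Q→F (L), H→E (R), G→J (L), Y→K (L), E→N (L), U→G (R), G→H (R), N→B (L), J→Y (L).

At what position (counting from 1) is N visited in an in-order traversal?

In-order visits the left subtree, then the node, then the right subtree.
At U: go left to Q.
  At Q: go left to F.
    F is a leaf — visit F.
  Visit Q.
  At Q: no right child.
Visit U.
At U: go right to G.
  At G: go left to J.
    At J: go left to Y.
      At Y: go left to K.
        K is a leaf — visit K.
      Visit Y.
      At Y: no right child.
    Visit J.
    At J: go right to S.
      S is a leaf — visit S.
  Visit G.
  At G: go right to H.
    At H: no left child.
    Visit H.
    At H: go right to E.
      At E: go left to N.
        At N: go left to B.
          B is a leaf — visit B.
        Visit N.
        At N: no right child.
      Visit E.
      At E: no right child.
Full in-order sequence: F, Q, U, K, Y, J, S, G, H, B, N, E.

11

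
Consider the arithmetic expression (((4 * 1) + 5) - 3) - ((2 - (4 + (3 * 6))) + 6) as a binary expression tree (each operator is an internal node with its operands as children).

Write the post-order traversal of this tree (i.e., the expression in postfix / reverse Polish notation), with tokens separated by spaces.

Post-order on an expression tree gives postfix notation: for each operator, emit left operand, right operand, then the operator.

4 1 * 5 + 3 - 2 4 3 6 * + - 6 + -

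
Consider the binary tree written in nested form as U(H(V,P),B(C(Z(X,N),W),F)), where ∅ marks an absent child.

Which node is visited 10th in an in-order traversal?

In-order visits the left subtree, then the node, then the right subtree.
At U: go left to H.
  At H: go left to V.
    V is a leaf — visit V.
  Visit H.
  At H: go right to P.
    P is a leaf — visit P.
Visit U.
At U: go right to B.
  At B: go left to C.
    At C: go left to Z.
      At Z: go left to X.
        X is a leaf — visit X.
      Visit Z.
      At Z: go right to N.
        N is a leaf — visit N.
    Visit C.
    At C: go right to W.
      W is a leaf — visit W.
  Visit B.
  At B: go right to F.
    F is a leaf — visit F.
Full in-order sequence: V, H, P, U, X, Z, N, C, W, B, F.

B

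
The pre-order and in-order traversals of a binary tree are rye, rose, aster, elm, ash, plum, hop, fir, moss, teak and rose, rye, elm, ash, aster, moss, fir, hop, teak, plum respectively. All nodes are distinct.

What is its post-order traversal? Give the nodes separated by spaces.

The first element of pre-order is the root; it splits in-order into left and right subtrees.
Root rye: left subtree has 1 node {rose}, right has 8 {elm, ash, aster, moss, fir, hop, teak, plum}.
  Root aster: left subtree has 2 nodes {elm, ash}, right has 5 {moss, fir, hop, teak, plum}.
    Root elm: left subtree has 0 nodes { }, right has 1 {ash}.
    Root plum: left subtree has 4 nodes {moss, fir, hop, teak}, right has 0 { }.
      Root hop: left subtree has 2 nodes {moss, fir}, right has 1 {teak}.
        Root fir: left subtree has 1 node {moss}, right has 0 { }.

rose ash elm moss fir teak hop plum aster rye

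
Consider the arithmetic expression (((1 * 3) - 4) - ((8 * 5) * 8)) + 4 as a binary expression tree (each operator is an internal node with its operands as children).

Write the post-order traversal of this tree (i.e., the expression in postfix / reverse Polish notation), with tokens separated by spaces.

Post-order on an expression tree gives postfix notation: for each operator, emit left operand, right operand, then the operator.

1 3 * 4 - 8 5 * 8 * - 4 +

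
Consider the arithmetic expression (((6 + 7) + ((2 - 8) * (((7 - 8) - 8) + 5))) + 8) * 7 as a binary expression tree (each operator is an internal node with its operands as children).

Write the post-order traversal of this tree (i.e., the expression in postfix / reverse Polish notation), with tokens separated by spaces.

Post-order on an expression tree gives postfix notation: for each operator, emit left operand, right operand, then the operator.

6 7 + 2 8 - 7 8 - 8 - 5 + * + 8 + 7 *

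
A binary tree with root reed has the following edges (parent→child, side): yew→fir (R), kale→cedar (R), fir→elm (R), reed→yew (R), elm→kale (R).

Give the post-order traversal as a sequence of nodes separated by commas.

Post-order visits the left subtree, then the right subtree, then the node.
At reed: no left child.
At reed: go right to yew.
  At yew: no left child.
  At yew: go right to fir.
    At fir: no left child.
    At fir: go right to elm.
      At elm: no left child.
      At elm: go right to kale.
        At kale: no left child.
        At kale: go right to cedar.
          cedar is a leaf — visit cedar.
        Visit kale.
      Visit elm.
    Visit fir.
  Visit yew.
Visit reed.

cedar, kale, elm, fir, yew, reed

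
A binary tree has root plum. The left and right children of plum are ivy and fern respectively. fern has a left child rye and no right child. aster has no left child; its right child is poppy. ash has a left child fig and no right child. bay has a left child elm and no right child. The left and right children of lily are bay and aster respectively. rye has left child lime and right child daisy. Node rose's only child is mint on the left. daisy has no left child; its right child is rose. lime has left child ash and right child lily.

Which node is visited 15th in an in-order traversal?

fern

In-order visits the left subtree, then the node, then the right subtree.
At plum: go left to ivy.
  ivy is a leaf — visit ivy.
Visit plum.
At plum: go right to fern.
  At fern: go left to rye.
    At rye: go left to lime.
      At lime: go left to ash.
        At ash: go left to fig.
          fig is a leaf — visit fig.
        Visit ash.
        At ash: no right child.
      Visit lime.
      At lime: go right to lily.
        At lily: go left to bay.
          At bay: go left to elm.
            elm is a leaf — visit elm.
          Visit bay.
          At bay: no right child.
        Visit lily.
        At lily: go right to aster.
          At aster: no left child.
          Visit aster.
          At aster: go right to poppy.
            poppy is a leaf — visit poppy.
    Visit rye.
    At rye: go right to daisy.
      At daisy: no left child.
      Visit daisy.
      At daisy: go right to rose.
        At rose: go left to mint.
          mint is a leaf — visit mint.
        Visit rose.
        At rose: no right child.
  Visit fern.
  At fern: no right child.
Full in-order sequence: ivy, plum, fig, ash, lime, elm, bay, lily, aster, poppy, rye, daisy, mint, rose, fern.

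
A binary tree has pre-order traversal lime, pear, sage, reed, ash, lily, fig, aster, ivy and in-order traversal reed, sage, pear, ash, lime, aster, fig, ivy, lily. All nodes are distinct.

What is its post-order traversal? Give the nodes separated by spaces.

reed sage ash pear aster ivy fig lily lime

The first element of pre-order is the root; it splits in-order into left and right subtrees.
Root lime: left subtree has 4 nodes {reed, sage, pear, ash}, right has 4 {aster, fig, ivy, lily}.
  Root pear: left subtree has 2 nodes {reed, sage}, right has 1 {ash}.
    Root sage: left subtree has 1 node {reed}, right has 0 { }.
  Root lily: left subtree has 3 nodes {aster, fig, ivy}, right has 0 { }.
    Root fig: left subtree has 1 node {aster}, right has 1 {ivy}.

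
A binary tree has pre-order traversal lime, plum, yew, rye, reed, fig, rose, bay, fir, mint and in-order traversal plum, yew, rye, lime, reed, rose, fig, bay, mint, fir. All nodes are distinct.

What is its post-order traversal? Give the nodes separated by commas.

The first element of pre-order is the root; it splits in-order into left and right subtrees.
Root lime: left subtree has 3 nodes {plum, yew, rye}, right has 6 {reed, rose, fig, bay, mint, fir}.
  Root plum: left subtree has 0 nodes { }, right has 2 {yew, rye}.
    Root yew: left subtree has 0 nodes { }, right has 1 {rye}.
  Root reed: left subtree has 0 nodes { }, right has 5 {rose, fig, bay, mint, fir}.
    Root fig: left subtree has 1 node {rose}, right has 3 {bay, mint, fir}.
      Root bay: left subtree has 0 nodes { }, right has 2 {mint, fir}.
        Root fir: left subtree has 1 node {mint}, right has 0 { }.

rye, yew, plum, rose, mint, fir, bay, fig, reed, lime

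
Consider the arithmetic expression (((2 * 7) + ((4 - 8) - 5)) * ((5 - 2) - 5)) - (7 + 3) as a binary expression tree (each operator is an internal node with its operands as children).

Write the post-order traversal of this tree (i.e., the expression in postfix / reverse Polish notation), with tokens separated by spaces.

Post-order on an expression tree gives postfix notation: for each operator, emit left operand, right operand, then the operator.

2 7 * 4 8 - 5 - + 5 2 - 5 - * 7 3 + -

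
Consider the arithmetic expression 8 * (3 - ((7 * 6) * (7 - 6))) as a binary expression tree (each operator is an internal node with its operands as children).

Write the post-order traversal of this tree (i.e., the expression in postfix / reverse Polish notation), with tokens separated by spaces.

Post-order on an expression tree gives postfix notation: for each operator, emit left operand, right operand, then the operator.

8 3 7 6 * 7 6 - * - *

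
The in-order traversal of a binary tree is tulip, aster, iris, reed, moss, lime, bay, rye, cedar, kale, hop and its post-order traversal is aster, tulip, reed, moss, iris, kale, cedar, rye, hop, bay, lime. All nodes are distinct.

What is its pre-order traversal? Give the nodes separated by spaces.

lime iris tulip aster moss reed bay hop rye cedar kale

The last element of post-order is the root; it splits in-order into left and right subtrees.
Root lime: left subtree has 5 nodes {tulip, aster, iris, reed, moss}, right has 5 {bay, rye, cedar, kale, hop}.
  Root iris: left subtree has 2 nodes {tulip, aster}, right has 2 {reed, moss}.
    Root tulip: left subtree has 0 nodes { }, right has 1 {aster}.
    Root moss: left subtree has 1 node {reed}, right has 0 { }.
  Root bay: left subtree has 0 nodes { }, right has 4 {rye, cedar, kale, hop}.
    Root hop: left subtree has 3 nodes {rye, cedar, kale}, right has 0 { }.
      Root rye: left subtree has 0 nodes { }, right has 2 {cedar, kale}.
        Root cedar: left subtree has 0 nodes { }, right has 1 {kale}.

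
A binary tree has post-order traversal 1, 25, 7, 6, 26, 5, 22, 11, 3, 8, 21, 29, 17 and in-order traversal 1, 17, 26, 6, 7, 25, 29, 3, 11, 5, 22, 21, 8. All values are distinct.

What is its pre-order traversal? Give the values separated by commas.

17, 1, 29, 26, 6, 7, 25, 21, 3, 11, 22, 5, 8

The last element of post-order is the root; it splits in-order into left and right subtrees.
Root 17: left subtree has 1 node {1}, right has 11 {26, 6, 7, 25, 29, 3, 11, 5, 22, 21, 8}.
  Root 29: left subtree has 4 nodes {26, 6, 7, 25}, right has 6 {3, 11, 5, 22, 21, 8}.
    Root 26: left subtree has 0 nodes { }, right has 3 {6, 7, 25}.
      Root 6: left subtree has 0 nodes { }, right has 2 {7, 25}.
        Root 7: left subtree has 0 nodes { }, right has 1 {25}.
    Root 21: left subtree has 4 nodes {3, 11, 5, 22}, right has 1 {8}.
      Root 3: left subtree has 0 nodes { }, right has 3 {11, 5, 22}.
        Root 11: left subtree has 0 nodes { }, right has 2 {5, 22}.
          Root 22: left subtree has 1 node {5}, right has 0 { }.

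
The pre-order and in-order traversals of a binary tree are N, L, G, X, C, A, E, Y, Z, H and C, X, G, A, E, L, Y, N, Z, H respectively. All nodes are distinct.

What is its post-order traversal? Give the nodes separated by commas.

C, X, E, A, G, Y, L, H, Z, N

The first element of pre-order is the root; it splits in-order into left and right subtrees.
Root N: left subtree has 7 nodes {C, X, G, A, E, L, Y}, right has 2 {Z, H}.
  Root L: left subtree has 5 nodes {C, X, G, A, E}, right has 1 {Y}.
    Root G: left subtree has 2 nodes {C, X}, right has 2 {A, E}.
      Root X: left subtree has 1 node {C}, right has 0 { }.
      Root A: left subtree has 0 nodes { }, right has 1 {E}.
  Root Z: left subtree has 0 nodes { }, right has 1 {H}.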